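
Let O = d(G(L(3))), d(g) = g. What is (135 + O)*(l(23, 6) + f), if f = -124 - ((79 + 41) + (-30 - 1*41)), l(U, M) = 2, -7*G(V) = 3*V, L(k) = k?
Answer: -160056/7 ≈ -22865.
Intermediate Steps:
G(V) = -3*V/7
O = -9/7 (O = -3/7*3 = -9/7 ≈ -1.2857)
f = -173 (f = -124 - (120 + (-30 - 41)) = -124 - (120 - 71) = -124 - 1*49 = -124 - 49 = -173)
(135 + O)*(l(23, 6) + f) = (135 - 9/7)*(2 - 173) = (936/7)*(-171) = -160056/7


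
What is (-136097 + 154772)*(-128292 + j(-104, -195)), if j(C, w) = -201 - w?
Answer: -2395965150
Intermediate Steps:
(-136097 + 154772)*(-128292 + j(-104, -195)) = (-136097 + 154772)*(-128292 + (-201 - 1*(-195))) = 18675*(-128292 + (-201 + 195)) = 18675*(-128292 - 6) = 18675*(-128298) = -2395965150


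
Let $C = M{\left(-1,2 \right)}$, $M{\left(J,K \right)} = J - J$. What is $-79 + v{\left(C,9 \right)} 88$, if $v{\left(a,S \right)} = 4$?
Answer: $273$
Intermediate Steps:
$M{\left(J,K \right)} = 0$
$C = 0$
$-79 + v{\left(C,9 \right)} 88 = -79 + 4 \cdot 88 = -79 + 352 = 273$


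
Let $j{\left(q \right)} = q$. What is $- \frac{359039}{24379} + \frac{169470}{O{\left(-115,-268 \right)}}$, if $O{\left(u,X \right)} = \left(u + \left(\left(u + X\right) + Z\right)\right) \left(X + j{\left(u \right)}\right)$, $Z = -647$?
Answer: $- \frac{30663931747}{2138208953} \approx -14.341$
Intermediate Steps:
$O{\left(u,X \right)} = \left(X + u\right) \left(-647 + X + 2 u\right)$ ($O{\left(u,X \right)} = \left(u - \left(647 - X - u\right)\right) \left(X + u\right) = \left(u + \left(-647 + X + u\right)\right) \left(X + u\right) = \left(-647 + X + 2 u\right) \left(X + u\right) = \left(X + u\right) \left(-647 + X + 2 u\right)$)
$- \frac{359039}{24379} + \frac{169470}{O{\left(-115,-268 \right)}} = - \frac{359039}{24379} + \frac{169470}{\left(-268\right)^{2} - -173396 - -74405 + 2 \left(-115\right)^{2} + 3 \left(-268\right) \left(-115\right)} = \left(-359039\right) \frac{1}{24379} + \frac{169470}{71824 + 173396 + 74405 + 2 \cdot 13225 + 92460} = - \frac{359039}{24379} + \frac{169470}{71824 + 173396 + 74405 + 26450 + 92460} = - \frac{359039}{24379} + \frac{169470}{438535} = - \frac{359039}{24379} + 169470 \cdot \frac{1}{438535} = - \frac{359039}{24379} + \frac{33894}{87707} = - \frac{30663931747}{2138208953}$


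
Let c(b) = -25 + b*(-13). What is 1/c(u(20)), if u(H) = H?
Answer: -1/285 ≈ -0.0035088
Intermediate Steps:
c(b) = -25 - 13*b
1/c(u(20)) = 1/(-25 - 13*20) = 1/(-25 - 260) = 1/(-285) = -1/285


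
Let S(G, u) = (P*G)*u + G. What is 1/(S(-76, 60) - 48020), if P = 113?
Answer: -1/563376 ≈ -1.7750e-6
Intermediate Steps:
S(G, u) = G + 113*G*u (S(G, u) = (113*G)*u + G = 113*G*u + G = G + 113*G*u)
1/(S(-76, 60) - 48020) = 1/(-76*(1 + 113*60) - 48020) = 1/(-76*(1 + 6780) - 48020) = 1/(-76*6781 - 48020) = 1/(-515356 - 48020) = 1/(-563376) = -1/563376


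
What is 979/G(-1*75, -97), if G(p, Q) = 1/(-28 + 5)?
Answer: -22517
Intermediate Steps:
G(p, Q) = -1/23 (G(p, Q) = 1/(-23) = -1/23)
979/G(-1*75, -97) = 979/(-1/23) = 979*(-23) = -22517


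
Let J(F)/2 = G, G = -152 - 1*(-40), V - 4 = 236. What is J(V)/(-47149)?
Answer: 224/47149 ≈ 0.0047509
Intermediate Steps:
V = 240 (V = 4 + 236 = 240)
G = -112 (G = -152 + 40 = -112)
J(F) = -224 (J(F) = 2*(-112) = -224)
J(V)/(-47149) = -224/(-47149) = -224*(-1/47149) = 224/47149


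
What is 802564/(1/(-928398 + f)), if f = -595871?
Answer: -1223323425716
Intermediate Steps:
802564/(1/(-928398 + f)) = 802564/(1/(-928398 - 595871)) = 802564/(1/(-1524269)) = 802564/(-1/1524269) = 802564*(-1524269) = -1223323425716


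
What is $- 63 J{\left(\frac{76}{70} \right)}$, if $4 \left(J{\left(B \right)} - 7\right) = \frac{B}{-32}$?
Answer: $- \frac{140949}{320} \approx -440.47$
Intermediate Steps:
$J{\left(B \right)} = 7 - \frac{B}{128}$ ($J{\left(B \right)} = 7 + \frac{B \frac{1}{-32}}{4} = 7 + \frac{B \left(- \frac{1}{32}\right)}{4} = 7 + \frac{\left(- \frac{1}{32}\right) B}{4} = 7 - \frac{B}{128}$)
$- 63 J{\left(\frac{76}{70} \right)} = - 63 \left(7 - \frac{76 \cdot \frac{1}{70}}{128}\right) = - 63 \left(7 - \frac{19}{2240}\right) = \left(-63\right) \frac{15661}{2240} = - \frac{140949}{320}$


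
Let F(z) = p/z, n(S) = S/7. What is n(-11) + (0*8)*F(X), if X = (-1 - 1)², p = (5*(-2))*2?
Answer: -11/7 ≈ -1.5714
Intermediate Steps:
n(S) = S/7 (n(S) = S*(⅐) = S/7)
p = -20 (p = -10*2 = -20)
X = 4 (X = (-2)² = 4)
F(z) = -20/z
n(-11) + (0*8)*F(X) = (⅐)*(-11) + (0*8)*(-20/4) = -11/7 + 0*(-20*¼) = -11/7 + 0*(-5) = -11/7 + 0 = -11/7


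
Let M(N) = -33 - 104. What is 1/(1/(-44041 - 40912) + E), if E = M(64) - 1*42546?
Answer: -84953/3626048900 ≈ -2.3429e-5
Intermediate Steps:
M(N) = -137
E = -42683 (E = -137 - 1*42546 = -137 - 42546 = -42683)
1/(1/(-44041 - 40912) + E) = 1/(1/(-44041 - 40912) - 42683) = 1/(1/(-84953) - 42683) = 1/(-1/84953 - 42683) = 1/(-3626048900/84953) = -84953/3626048900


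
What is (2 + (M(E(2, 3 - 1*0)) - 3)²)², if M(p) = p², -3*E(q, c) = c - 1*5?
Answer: 477481/6561 ≈ 72.776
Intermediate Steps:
E(q, c) = 5/3 - c/3 (E(q, c) = -(c - 1*5)/3 = -(c - 5)/3 = -(-5 + c)/3 = 5/3 - c/3)
(2 + (M(E(2, 3 - 1*0)) - 3)²)² = (2 + ((5/3 - (3 - 1*0)/3)² - 3)²)² = (2 + ((5/3 - (3 + 0)/3)² - 3)²)² = (2 + ((5/3 - ⅓*3)² - 3)²)² = (2 + ((5/3 - 1)² - 3)²)² = (2 + ((⅔)² - 3)²)² = (2 + (4/9 - 3)²)² = (2 + (-23/9)²)² = (2 + 529/81)² = (691/81)² = 477481/6561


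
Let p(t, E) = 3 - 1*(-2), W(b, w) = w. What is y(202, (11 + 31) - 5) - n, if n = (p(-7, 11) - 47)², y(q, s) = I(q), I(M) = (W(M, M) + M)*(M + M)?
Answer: 161452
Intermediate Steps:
p(t, E) = 5 (p(t, E) = 3 + 2 = 5)
I(M) = 4*M² (I(M) = (M + M)*(M + M) = (2*M)*(2*M) = 4*M²)
y(q, s) = 4*q²
n = 1764 (n = (5 - 47)² = (-42)² = 1764)
y(202, (11 + 31) - 5) - n = 4*202² - 1*1764 = 4*40804 - 1764 = 163216 - 1764 = 161452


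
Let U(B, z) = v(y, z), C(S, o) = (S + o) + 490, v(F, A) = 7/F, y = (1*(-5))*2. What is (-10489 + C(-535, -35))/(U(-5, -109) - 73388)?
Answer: 35230/244629 ≈ 0.14401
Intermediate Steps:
y = -10 (y = -5*2 = -10)
C(S, o) = 490 + S + o
U(B, z) = -7/10 (U(B, z) = 7/(-10) = 7*(-⅒) = -7/10)
(-10489 + C(-535, -35))/(U(-5, -109) - 73388) = (-10489 + (490 - 535 - 35))/(-7/10 - 73388) = (-10489 - 80)/(-733887/10) = -10569*(-10/733887) = 35230/244629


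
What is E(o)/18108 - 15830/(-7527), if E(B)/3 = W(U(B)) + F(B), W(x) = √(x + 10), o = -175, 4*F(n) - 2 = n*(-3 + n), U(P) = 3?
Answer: 12847513/3786081 + √13/6036 ≈ 3.3940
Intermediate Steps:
F(n) = ½ + n*(-3 + n)/4 (F(n) = ½ + (n*(-3 + n))/4 = ½ + n*(-3 + n)/4)
W(x) = √(10 + x)
E(B) = 3/2 + 3*√13 - 9*B/4 + 3*B²/4 (E(B) = 3*(√(10 + 3) + (½ - 3*B/4 + B²/4)) = 3*(√13 + (½ - 3*B/4 + B²/4)) = 3*(½ + √13 - 3*B/4 + B²/4) = 3/2 + 3*√13 - 9*B/4 + 3*B²/4)
E(o)/18108 - 15830/(-7527) = (3/2 + 3*√13 - 9/4*(-175) + (¾)*(-175)²)/18108 - 15830/(-7527) = (3/2 + 3*√13 + 1575/4 + (¾)*30625)*(1/18108) - 15830*(-1/7527) = (3/2 + 3*√13 + 1575/4 + 91875/4)*(1/18108) + 15830/7527 = (23364 + 3*√13)*(1/18108) + 15830/7527 = (649/503 + √13/6036) + 15830/7527 = 12847513/3786081 + √13/6036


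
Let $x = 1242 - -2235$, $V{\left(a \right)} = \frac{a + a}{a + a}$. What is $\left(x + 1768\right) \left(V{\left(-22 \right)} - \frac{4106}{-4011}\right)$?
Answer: $\frac{42573665}{4011} \approx 10614.0$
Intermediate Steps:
$V{\left(a \right)} = 1$ ($V{\left(a \right)} = \frac{2 a}{2 a} = 2 a \frac{1}{2 a} = 1$)
$x = 3477$ ($x = 1242 + 2235 = 3477$)
$\left(x + 1768\right) \left(V{\left(-22 \right)} - \frac{4106}{-4011}\right) = \left(3477 + 1768\right) \left(1 - \frac{4106}{-4011}\right) = 5245 \left(1 - - \frac{4106}{4011}\right) = 5245 \left(1 + \frac{4106}{4011}\right) = 5245 \cdot \frac{8117}{4011} = \frac{42573665}{4011}$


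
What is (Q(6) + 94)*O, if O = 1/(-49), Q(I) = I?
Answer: -100/49 ≈ -2.0408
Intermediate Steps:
O = -1/49 ≈ -0.020408
(Q(6) + 94)*O = (6 + 94)*(-1/49) = 100*(-1/49) = -100/49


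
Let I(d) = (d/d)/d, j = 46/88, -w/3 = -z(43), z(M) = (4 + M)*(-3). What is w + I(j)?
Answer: -9685/23 ≈ -421.09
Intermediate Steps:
z(M) = -12 - 3*M
w = -423 (w = -(-3)*(-12 - 3*43) = -(-3)*(-12 - 129) = -(-3)*(-141) = -3*141 = -423)
j = 23/44 (j = 46*(1/88) = 23/44 ≈ 0.52273)
I(d) = 1/d
w + I(j) = -423 + 1/(23/44) = -423 + 44/23 = -9685/23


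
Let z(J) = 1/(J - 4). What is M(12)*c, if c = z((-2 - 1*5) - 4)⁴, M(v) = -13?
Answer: -13/50625 ≈ -0.00025679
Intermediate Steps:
z(J) = 1/(-4 + J)
c = 1/50625 (c = (1/(-4 + ((-2 - 1*5) - 4)))⁴ = (1/(-4 + ((-2 - 5) - 4)))⁴ = (1/(-4 + (-7 - 4)))⁴ = (1/(-4 - 11))⁴ = (1/(-15))⁴ = (-1/15)⁴ = 1/50625 ≈ 1.9753e-5)
M(12)*c = -13*1/50625 = -13/50625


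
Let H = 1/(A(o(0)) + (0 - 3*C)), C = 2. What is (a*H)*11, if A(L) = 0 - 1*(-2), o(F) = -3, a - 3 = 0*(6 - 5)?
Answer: -33/4 ≈ -8.2500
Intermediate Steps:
a = 3 (a = 3 + 0*(6 - 5) = 3 + 0*1 = 3 + 0 = 3)
A(L) = 2 (A(L) = 0 + 2 = 2)
H = -1/4 (H = 1/(2 + (0 - 3*2)) = 1/(2 + (0 - 6)) = 1/(2 - 6) = 1/(-4) = -1/4 ≈ -0.25000)
(a*H)*11 = (3*(-1/4))*11 = -3/4*11 = -33/4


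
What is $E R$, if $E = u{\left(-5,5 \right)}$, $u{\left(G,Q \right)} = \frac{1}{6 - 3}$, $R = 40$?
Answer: $\frac{40}{3} \approx 13.333$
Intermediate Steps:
$u{\left(G,Q \right)} = \frac{1}{3}$
$E = \frac{1}{3} \approx 0.33333$
$E R = \frac{1}{3} \cdot 40 = \frac{40}{3}$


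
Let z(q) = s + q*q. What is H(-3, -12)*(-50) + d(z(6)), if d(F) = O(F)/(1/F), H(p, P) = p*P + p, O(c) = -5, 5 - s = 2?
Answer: -1845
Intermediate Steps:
s = 3 (s = 5 - 1*2 = 5 - 2 = 3)
z(q) = 3 + q**2 (z(q) = 3 + q*q = 3 + q**2)
H(p, P) = p + P*p (H(p, P) = P*p + p = p + P*p)
d(F) = -5*F
H(-3, -12)*(-50) + d(z(6)) = -3*(1 - 12)*(-50) - 5*(3 + 6**2) = -3*(-11)*(-50) - 5*(3 + 36) = 33*(-50) - 5*39 = -1650 - 195 = -1845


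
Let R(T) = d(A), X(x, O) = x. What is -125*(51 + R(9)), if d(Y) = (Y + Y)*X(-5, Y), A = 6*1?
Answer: 1125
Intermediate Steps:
A = 6
d(Y) = -10*Y (d(Y) = (Y + Y)*(-5) = (2*Y)*(-5) = -10*Y)
R(T) = -60 (R(T) = -10*6 = -60)
-125*(51 + R(9)) = -125*(51 - 60) = -125*(-9) = 1125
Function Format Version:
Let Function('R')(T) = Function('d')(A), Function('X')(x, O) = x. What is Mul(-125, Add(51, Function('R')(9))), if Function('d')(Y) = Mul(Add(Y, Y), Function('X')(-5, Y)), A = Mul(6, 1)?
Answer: 1125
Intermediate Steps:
A = 6
Function('d')(Y) = Mul(-10, Y) (Function('d')(Y) = Mul(Add(Y, Y), -5) = Mul(Mul(2, Y), -5) = Mul(-10, Y))
Function('R')(T) = -60 (Function('R')(T) = Mul(-10, 6) = -60)
Mul(-125, Add(51, Function('R')(9))) = Mul(-125, Add(51, -60)) = Mul(-125, -9) = 1125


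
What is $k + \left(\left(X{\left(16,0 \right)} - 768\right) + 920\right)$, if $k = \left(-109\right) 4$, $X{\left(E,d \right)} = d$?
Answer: $-284$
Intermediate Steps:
$k = -436$
$k + \left(\left(X{\left(16,0 \right)} - 768\right) + 920\right) = -436 + \left(\left(0 - 768\right) + 920\right) = -436 + \left(-768 + 920\right) = -436 + 152 = -284$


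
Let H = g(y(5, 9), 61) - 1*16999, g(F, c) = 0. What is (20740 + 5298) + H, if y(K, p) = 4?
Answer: 9039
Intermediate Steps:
H = -16999 (H = 0 - 1*16999 = 0 - 16999 = -16999)
(20740 + 5298) + H = (20740 + 5298) - 16999 = 26038 - 16999 = 9039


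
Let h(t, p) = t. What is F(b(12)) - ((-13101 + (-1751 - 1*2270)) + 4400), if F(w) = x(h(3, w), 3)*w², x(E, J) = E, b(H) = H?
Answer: 13154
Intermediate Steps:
F(w) = 3*w²
F(b(12)) - ((-13101 + (-1751 - 1*2270)) + 4400) = 3*12² - ((-13101 + (-1751 - 1*2270)) + 4400) = 3*144 - ((-13101 + (-1751 - 2270)) + 4400) = 432 - ((-13101 - 4021) + 4400) = 432 - (-17122 + 4400) = 432 - 1*(-12722) = 432 + 12722 = 13154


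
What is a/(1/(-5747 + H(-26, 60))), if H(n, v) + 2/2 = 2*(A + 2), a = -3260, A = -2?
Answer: 18738480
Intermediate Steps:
H(n, v) = -1 (H(n, v) = -1 + 2*(-2 + 2) = -1 + 2*0 = -1 + 0 = -1)
a/(1/(-5747 + H(-26, 60))) = -3260/(1/(-5747 - 1)) = -3260/(1/(-5748)) = -3260/(-1/5748) = -3260*(-5748) = 18738480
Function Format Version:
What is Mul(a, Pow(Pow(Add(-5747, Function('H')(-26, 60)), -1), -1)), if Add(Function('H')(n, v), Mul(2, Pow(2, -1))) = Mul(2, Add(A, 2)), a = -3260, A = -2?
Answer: 18738480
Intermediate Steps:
Function('H')(n, v) = -1 (Function('H')(n, v) = Add(-1, Mul(2, Add(-2, 2))) = Add(-1, Mul(2, 0)) = Add(-1, 0) = -1)
Mul(a, Pow(Pow(Add(-5747, Function('H')(-26, 60)), -1), -1)) = Mul(-3260, Pow(Pow(Add(-5747, -1), -1), -1)) = Mul(-3260, Pow(Pow(-5748, -1), -1)) = Mul(-3260, Pow(Rational(-1, 5748), -1)) = Mul(-3260, -5748) = 18738480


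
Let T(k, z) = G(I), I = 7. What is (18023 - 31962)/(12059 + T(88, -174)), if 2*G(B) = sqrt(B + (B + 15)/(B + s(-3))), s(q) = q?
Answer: -1344723208/1163355823 + 139390*sqrt(2)/1163355823 ≈ -1.1557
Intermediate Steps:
G(B) = sqrt(B + (15 + B)/(-3 + B))/2 (G(B) = sqrt(B + (B + 15)/(B - 3))/2 = sqrt(B + (15 + B)/(-3 + B))/2)
T(k, z) = 5*sqrt(2)/4 (T(k, z) = sqrt((15 + 7 + 7*(-3 + 7))/(-3 + 7))/2 = sqrt((15 + 7 + 7*4)/4)/2 = sqrt((15 + 7 + 28)/4)/2 = sqrt((1/4)*50)/2 = sqrt(25/2)/2 = (5*sqrt(2)/2)/2 = 5*sqrt(2)/4)
(18023 - 31962)/(12059 + T(88, -174)) = (18023 - 31962)/(12059 + 5*sqrt(2)/4) = -13939/(12059 + 5*sqrt(2)/4)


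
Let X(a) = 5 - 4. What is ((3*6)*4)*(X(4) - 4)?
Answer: -216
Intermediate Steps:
X(a) = 1
((3*6)*4)*(X(4) - 4) = ((3*6)*4)*(1 - 4) = (18*4)*(-3) = 72*(-3) = -216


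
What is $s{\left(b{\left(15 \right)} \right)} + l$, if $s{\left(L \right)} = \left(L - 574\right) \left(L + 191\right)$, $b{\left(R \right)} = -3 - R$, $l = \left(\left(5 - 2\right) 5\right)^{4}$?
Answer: $-51791$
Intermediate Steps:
$l = 50625$ ($l = \left(3 \cdot 5\right)^{4} = 15^{4} = 50625$)
$s{\left(L \right)} = \left(-574 + L\right) \left(191 + L\right)$
$s{\left(b{\left(15 \right)} \right)} + l = \left(-109634 + \left(-3 - 15\right)^{2} - 383 \left(-3 - 15\right)\right) + 50625 = \left(-109634 + \left(-18\right)^{2} - -6894\right) + 50625 = \left(-109634 + 324 + 6894\right) + 50625 = -102416 + 50625 = -51791$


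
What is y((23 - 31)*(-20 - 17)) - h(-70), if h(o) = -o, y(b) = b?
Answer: 226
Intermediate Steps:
y((23 - 31)*(-20 - 17)) - h(-70) = (23 - 31)*(-20 - 17) - (-1)*(-70) = -8*(-37) - 1*70 = 296 - 70 = 226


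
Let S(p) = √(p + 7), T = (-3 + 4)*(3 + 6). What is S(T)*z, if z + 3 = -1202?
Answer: -4820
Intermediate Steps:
z = -1205 (z = -3 - 1202 = -1205)
T = 9 (T = 1*9 = 9)
S(p) = √(7 + p)
S(T)*z = √(7 + 9)*(-1205) = √16*(-1205) = 4*(-1205) = -4820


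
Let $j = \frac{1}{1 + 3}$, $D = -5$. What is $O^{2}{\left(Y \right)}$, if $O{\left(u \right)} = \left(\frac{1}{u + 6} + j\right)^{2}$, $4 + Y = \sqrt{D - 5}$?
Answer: $\frac{\left(6 + i \sqrt{10}\right)^{4}}{256 \left(2 + i \sqrt{10}\right)^{4}} \approx -0.020823 - 0.036672 i$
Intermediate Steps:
$Y = -4 + i \sqrt{10}$ ($Y = -4 + \sqrt{-5 - 5} = -4 + \sqrt{-10} = -4 + i \sqrt{10} \approx -4.0 + 3.1623 i$)
$j = \frac{1}{4} \approx 0.25$
$O{\left(u \right)} = \left(\frac{1}{4} + \frac{1}{6 + u}\right)^{2}$ ($O{\left(u \right)} = \left(\frac{1}{u + 6} + \frac{1}{4}\right)^{2} = \left(\frac{1}{6 + u} + \frac{1}{4}\right)^{2} = \left(\frac{1}{4} + \frac{1}{6 + u}\right)^{2}$)
$O^{2}{\left(Y \right)} = \left(\frac{\left(10 - \left(4 - i \sqrt{10}\right)\right)^{2}}{16 \left(6 - \left(4 - i \sqrt{10}\right)\right)^{2}}\right)^{2} = \left(\frac{\left(6 + i \sqrt{10}\right)^{2}}{16 \left(2 + i \sqrt{10}\right)^{2}}\right)^{2} = \frac{\left(6 + i \sqrt{10}\right)^{4}}{256 \left(2 + i \sqrt{10}\right)^{4}}$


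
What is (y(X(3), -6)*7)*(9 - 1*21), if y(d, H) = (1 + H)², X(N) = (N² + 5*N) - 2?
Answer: -2100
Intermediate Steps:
X(N) = -2 + N² + 5*N
(y(X(3), -6)*7)*(9 - 1*21) = ((1 - 6)²*7)*(9 - 1*21) = ((-5)²*7)*(9 - 21) = (25*7)*(-12) = 175*(-12) = -2100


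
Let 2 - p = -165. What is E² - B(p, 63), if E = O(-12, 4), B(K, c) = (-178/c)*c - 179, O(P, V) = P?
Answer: 501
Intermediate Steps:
p = 167 (p = 2 - 1*(-165) = 2 + 165 = 167)
B(K, c) = -357 (B(K, c) = -178 - 179 = -357)
E = -12
E² - B(p, 63) = (-12)² - 1*(-357) = 144 + 357 = 501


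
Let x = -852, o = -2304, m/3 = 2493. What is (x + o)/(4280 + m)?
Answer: -3156/11759 ≈ -0.26839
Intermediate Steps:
m = 7479 (m = 3*2493 = 7479)
(x + o)/(4280 + m) = (-852 - 2304)/(4280 + 7479) = -3156/11759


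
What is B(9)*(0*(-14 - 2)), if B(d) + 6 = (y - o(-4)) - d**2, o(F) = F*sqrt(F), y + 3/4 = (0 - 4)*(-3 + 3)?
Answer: 0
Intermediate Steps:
y = -3/4 (y = -3/4 + (0 - 4)*(-3 + 3) = -3/4 - 4*0 = -3/4 + 0 = -3/4 ≈ -0.75000)
o(F) = F**(3/2)
B(d) = -27/4 - d**2 + 8*I (B(d) = -6 + ((-3/4 - (-4)**(3/2)) - d**2) = -6 + ((-3/4 - (-8)*I) - d**2) = -6 + ((-3/4 + 8*I) - d**2) = -6 + (-3/4 - d**2 + 8*I) = -27/4 - d**2 + 8*I)
B(9)*(0*(-14 - 2)) = (-27/4 - 1*9**2 + 8*I)*(0*(-14 - 2)) = (-27/4 - 1*81 + 8*I)*(0*(-16)) = (-27/4 - 81 + 8*I)*0 = (-351/4 + 8*I)*0 = 0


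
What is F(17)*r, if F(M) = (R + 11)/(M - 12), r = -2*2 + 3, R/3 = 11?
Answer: -44/5 ≈ -8.8000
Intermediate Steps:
R = 33 (R = 3*11 = 33)
r = -1 (r = -4 + 3 = -1)
F(M) = 44/(-12 + M) (F(M) = (33 + 11)/(M - 12) = 44/(-12 + M))
F(17)*r = (44/(-12 + 17))*(-1) = (44/5)*(-1) = -44/5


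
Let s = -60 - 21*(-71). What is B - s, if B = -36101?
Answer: -37532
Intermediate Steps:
s = 1431 (s = -60 + 1491 = 1431)
B - s = -36101 - 1*1431 = -36101 - 1431 = -37532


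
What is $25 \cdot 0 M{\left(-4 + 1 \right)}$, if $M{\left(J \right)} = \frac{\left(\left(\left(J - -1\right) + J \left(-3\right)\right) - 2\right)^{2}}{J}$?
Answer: $0$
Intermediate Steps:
$M{\left(J \right)} = \frac{\left(-1 - 2 J\right)^{2}}{J}$ ($M{\left(J \right)} = \frac{\left(\left(\left(J + 1\right) - 3 J\right) - 2\right)^{2}}{J} = \frac{\left(\left(\left(1 + J\right) - 3 J\right) - 2\right)^{2}}{J} = \frac{\left(\left(1 - 2 J\right) - 2\right)^{2}}{J} = \frac{\left(-1 - 2 J\right)^{2}}{J}$)
$25 \cdot 0 M{\left(-4 + 1 \right)} = 25 \cdot 0 \frac{\left(1 + 2 \left(-4 + 1\right)\right)^{2}}{-4 + 1} = 0 \frac{\left(1 + 2 \left(-3\right)\right)^{2}}{-3} = 0 \left(- \frac{\left(1 - 6\right)^{2}}{3}\right) = 0 \left(- \frac{\left(-5\right)^{2}}{3}\right) = 0 \left(\left(- \frac{1}{3}\right) 25\right) = 0 \left(- \frac{25}{3}\right) = 0$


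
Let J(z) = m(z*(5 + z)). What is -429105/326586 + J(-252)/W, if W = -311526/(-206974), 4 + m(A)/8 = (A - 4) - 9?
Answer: 5608274106321199/16956671706 ≈ 3.3074e+5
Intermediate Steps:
m(A) = -136 + 8*A (m(A) = -32 + 8*((A - 4) - 9) = -32 + 8*((-4 + A) - 9) = -32 + 8*(-13 + A) = -32 + (-104 + 8*A) = -136 + 8*A)
W = 155763/103487 (W = -311526*(-1/206974) = 155763/103487 ≈ 1.5051)
J(z) = -136 + 8*z*(5 + z) (J(z) = -136 + 8*(z*(5 + z)) = -136 + 8*z*(5 + z))
-429105/326586 + J(-252)/W = -429105/326586 + (-136 + 8*(-252)*(5 - 252))/(155763/103487) = -429105*1/326586 + (-136 + 8*(-252)*(-247))*(103487/155763) = -143035/108862 + (-136 + 497952)*(103487/155763) = -143035/108862 + 497816*(103487/155763) = -143035/108862 + 51517484392/155763 = 5608274106321199/16956671706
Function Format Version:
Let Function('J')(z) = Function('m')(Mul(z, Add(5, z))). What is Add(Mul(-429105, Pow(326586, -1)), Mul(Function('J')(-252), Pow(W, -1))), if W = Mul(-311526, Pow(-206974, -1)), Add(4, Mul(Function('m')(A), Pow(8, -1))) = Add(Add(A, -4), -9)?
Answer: Rational(5608274106321199, 16956671706) ≈ 3.3074e+5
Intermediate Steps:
Function('m')(A) = Add(-136, Mul(8, A)) (Function('m')(A) = Add(-32, Mul(8, Add(Add(A, -4), -9))) = Add(-32, Mul(8, Add(Add(-4, A), -9))) = Add(-32, Mul(8, Add(-13, A))) = Add(-32, Add(-104, Mul(8, A))) = Add(-136, Mul(8, A)))
W = Rational(155763, 103487) (W = Mul(-311526, Rational(-1, 206974)) = Rational(155763, 103487) ≈ 1.5051)
Function('J')(z) = Add(-136, Mul(8, z, Add(5, z))) (Function('J')(z) = Add(-136, Mul(8, Mul(z, Add(5, z)))) = Add(-136, Mul(8, z, Add(5, z))))
Add(Mul(-429105, Pow(326586, -1)), Mul(Function('J')(-252), Pow(W, -1))) = Add(Mul(-429105, Pow(326586, -1)), Mul(Add(-136, Mul(8, -252, Add(5, -252))), Pow(Rational(155763, 103487), -1))) = Add(Mul(-429105, Rational(1, 326586)), Mul(Add(-136, Mul(8, -252, -247)), Rational(103487, 155763))) = Add(Rational(-143035, 108862), Mul(Add(-136, 497952), Rational(103487, 155763))) = Add(Rational(-143035, 108862), Mul(497816, Rational(103487, 155763))) = Add(Rational(-143035, 108862), Rational(51517484392, 155763)) = Rational(5608274106321199, 16956671706)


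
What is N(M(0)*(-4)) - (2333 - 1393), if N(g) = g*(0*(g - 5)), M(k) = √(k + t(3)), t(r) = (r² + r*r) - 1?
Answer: -940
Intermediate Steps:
t(r) = -1 + 2*r² (t(r) = (r² + r²) - 1 = 2*r² - 1 = -1 + 2*r²)
M(k) = √(17 + k) (M(k) = √(k + (-1 + 2*3²)) = √(k + (-1 + 2*9)) = √(k + (-1 + 18)) = √(k + 17) = √(17 + k))
N(g) = 0 (N(g) = g*(0*(-5 + g)) = g*0 = 0)
N(M(0)*(-4)) - (2333 - 1393) = 0 - (2333 - 1393) = 0 - 1*940 = 0 - 940 = -940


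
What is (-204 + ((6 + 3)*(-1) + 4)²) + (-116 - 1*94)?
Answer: -389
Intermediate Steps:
(-204 + ((6 + 3)*(-1) + 4)²) + (-116 - 1*94) = (-204 + (9*(-1) + 4)²) + (-116 - 94) = (-204 + (-9 + 4)²) - 210 = (-204 + (-5)²) - 210 = (-204 + 25) - 210 = -179 - 210 = -389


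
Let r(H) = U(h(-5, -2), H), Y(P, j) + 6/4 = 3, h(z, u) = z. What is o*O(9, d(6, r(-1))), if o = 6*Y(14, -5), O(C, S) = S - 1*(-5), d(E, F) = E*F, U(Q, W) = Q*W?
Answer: 315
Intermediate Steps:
Y(P, j) = 3/2 (Y(P, j) = -3/2 + 3 = 3/2)
r(H) = -5*H
O(C, S) = 5 + S (O(C, S) = S + 5 = 5 + S)
o = 9 (o = 6*(3/2) = 9)
o*O(9, d(6, r(-1))) = 9*(5 + 6*(-5*(-1))) = 9*(5 + 6*5) = 9*(5 + 30) = 9*35 = 315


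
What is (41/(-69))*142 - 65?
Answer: -10307/69 ≈ -149.38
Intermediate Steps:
(41/(-69))*142 - 65 = (41*(-1/69))*142 - 65 = -41/69*142 - 65 = -5822/69 - 65 = -10307/69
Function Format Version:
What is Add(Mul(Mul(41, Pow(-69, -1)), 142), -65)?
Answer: Rational(-10307, 69) ≈ -149.38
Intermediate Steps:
Add(Mul(Mul(41, Pow(-69, -1)), 142), -65) = Add(Mul(Mul(41, Rational(-1, 69)), 142), -65) = Add(Mul(Rational(-41, 69), 142), -65) = Add(Rational(-5822, 69), -65) = Rational(-10307, 69)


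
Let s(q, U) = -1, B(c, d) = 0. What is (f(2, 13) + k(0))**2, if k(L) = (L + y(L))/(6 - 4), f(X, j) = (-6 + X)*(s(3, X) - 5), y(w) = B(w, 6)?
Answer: 576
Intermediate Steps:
y(w) = 0
f(X, j) = 36 - 6*X (f(X, j) = (-6 + X)*(-1 - 5) = (-6 + X)*(-6) = 36 - 6*X)
k(L) = L/2 (k(L) = (L + 0)/(6 - 4) = L/2)
(f(2, 13) + k(0))**2 = ((36 - 6*2) + (1/2)*0)**2 = ((36 - 12) + 0)**2 = (24 + 0)**2 = 24**2 = 576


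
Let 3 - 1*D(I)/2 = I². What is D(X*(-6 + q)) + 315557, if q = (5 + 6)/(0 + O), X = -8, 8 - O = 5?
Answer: 2833795/9 ≈ 3.1487e+5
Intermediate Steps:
O = 3 (O = 8 - 1*5 = 8 - 5 = 3)
q = 11/3 (q = (5 + 6)/(0 + 3) = 11/3 ≈ 3.6667)
D(I) = 6 - 2*I²
D(X*(-6 + q)) + 315557 = (6 - 2*64*(-6 + 11/3)²) + 315557 = (6 - 2*(-8*(-7/3))²) + 315557 = (6 - 2*(56/3)²) + 315557 = (6 - 2*3136/9) + 315557 = (6 - 6272/9) + 315557 = -6218/9 + 315557 = 2833795/9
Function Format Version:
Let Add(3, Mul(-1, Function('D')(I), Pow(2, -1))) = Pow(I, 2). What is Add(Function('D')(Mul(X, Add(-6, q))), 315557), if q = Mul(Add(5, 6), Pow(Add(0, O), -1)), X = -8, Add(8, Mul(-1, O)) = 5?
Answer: Rational(2833795, 9) ≈ 3.1487e+5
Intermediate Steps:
O = 3 (O = Add(8, Mul(-1, 5)) = Add(8, -5) = 3)
q = Rational(11, 3) (q = Mul(Add(5, 6), Pow(Add(0, 3), -1)) = Mul(11, Pow(3, -1)) = Mul(11, Rational(1, 3)) = Rational(11, 3) ≈ 3.6667)
Function('D')(I) = Add(6, Mul(-2, Pow(I, 2)))
Add(Function('D')(Mul(X, Add(-6, q))), 315557) = Add(Add(6, Mul(-2, Pow(Mul(-8, Add(-6, Rational(11, 3))), 2))), 315557) = Add(Add(6, Mul(-2, Pow(Mul(-8, Rational(-7, 3)), 2))), 315557) = Add(Add(6, Mul(-2, Pow(Rational(56, 3), 2))), 315557) = Add(Add(6, Mul(-2, Rational(3136, 9))), 315557) = Add(Add(6, Rational(-6272, 9)), 315557) = Add(Rational(-6218, 9), 315557) = Rational(2833795, 9)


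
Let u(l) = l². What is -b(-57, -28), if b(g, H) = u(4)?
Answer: -16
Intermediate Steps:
b(g, H) = 16 (b(g, H) = 4² = 16)
-b(-57, -28) = -1*16 = -16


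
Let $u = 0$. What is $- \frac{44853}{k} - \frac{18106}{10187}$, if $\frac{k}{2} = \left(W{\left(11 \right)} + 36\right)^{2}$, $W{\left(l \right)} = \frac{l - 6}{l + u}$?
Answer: $- \frac{61109944643}{3276159574} \approx -18.653$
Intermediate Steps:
$W{\left(l \right)} = \frac{-6 + l}{l}$ ($W{\left(l \right)} = \frac{l - 6}{l + 0} = \frac{-6 + l}{l}$)
$k = \frac{321602}{121}$ ($k = 2 \left(\frac{-6 + 11}{11} + 36\right)^{2} = 2 \left(\frac{1}{11} \cdot 5 + 36\right)^{2} = 2 \left(\frac{5}{11} + 36\right)^{2} = 2 \left(\frac{401}{11}\right)^{2} = 2 \cdot \frac{160801}{121} = \frac{321602}{121} \approx 2657.9$)
$- \frac{44853}{k} - \frac{18106}{10187} = - \frac{44853}{\frac{321602}{121}} - \frac{18106}{10187} = \left(-44853\right) \frac{121}{321602} - \frac{18106}{10187} = - \frac{5427213}{321602} - \frac{18106}{10187} = - \frac{61109944643}{3276159574}$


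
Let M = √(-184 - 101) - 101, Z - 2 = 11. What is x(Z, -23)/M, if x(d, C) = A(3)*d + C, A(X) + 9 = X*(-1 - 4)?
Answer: 33835/10486 + 335*I*√285/10486 ≈ 3.2267 + 0.53933*I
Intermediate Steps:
A(X) = -9 - 5*X (A(X) = -9 + X*(-1 - 4) = -9 + X*(-5) = -9 - 5*X)
Z = 13 (Z = 2 + 11 = 13)
x(d, C) = C - 24*d (x(d, C) = (-9 - 5*3)*d + C = (-9 - 15)*d + C = -24*d + C = C - 24*d)
M = -101 + I*√285 (M = √(-285) - 101 = I*√285 - 101 = -101 + I*√285 ≈ -101.0 + 16.882*I)
x(Z, -23)/M = (-23 - 24*13)/(-101 + I*√285) = (-23 - 312)/(-101 + I*√285) = -335/(-101 + I*√285)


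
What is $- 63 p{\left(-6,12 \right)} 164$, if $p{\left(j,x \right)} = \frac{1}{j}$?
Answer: $1722$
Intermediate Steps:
$- 63 p{\left(-6,12 \right)} 164 = - \frac{63}{-6} \cdot 164 = \left(-63\right) \left(- \frac{1}{6}\right) 164 = \frac{21}{2} \cdot 164 = 1722$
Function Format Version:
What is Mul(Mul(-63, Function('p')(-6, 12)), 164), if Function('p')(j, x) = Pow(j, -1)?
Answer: 1722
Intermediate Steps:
Mul(Mul(-63, Function('p')(-6, 12)), 164) = Mul(Mul(-63, Pow(-6, -1)), 164) = Mul(Mul(-63, Rational(-1, 6)), 164) = Mul(Rational(21, 2), 164) = 1722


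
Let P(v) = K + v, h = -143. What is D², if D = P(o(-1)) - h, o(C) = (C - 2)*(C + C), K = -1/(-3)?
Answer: 200704/9 ≈ 22300.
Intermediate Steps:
K = ⅓ (K = -1*(-⅓) = ⅓ ≈ 0.33333)
o(C) = 2*C*(-2 + C) (o(C) = (-2 + C)*(2*C) = 2*C*(-2 + C))
P(v) = ⅓ + v
D = 448/3 (D = (⅓ + 2*(-1)*(-2 - 1)) - 1*(-143) = (⅓ + 2*(-1)*(-3)) + 143 = (⅓ + 6) + 143 = 19/3 + 143 = 448/3 ≈ 149.33)
D² = (448/3)² = 200704/9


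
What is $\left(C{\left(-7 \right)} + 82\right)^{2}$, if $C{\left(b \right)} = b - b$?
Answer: $6724$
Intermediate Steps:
$C{\left(b \right)} = 0$
$\left(C{\left(-7 \right)} + 82\right)^{2} = \left(0 + 82\right)^{2} = 82^{2} = 6724$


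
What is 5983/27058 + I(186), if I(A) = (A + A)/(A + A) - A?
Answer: -4999747/27058 ≈ -184.78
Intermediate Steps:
I(A) = 1 - A (I(A) = (2*A)/((2*A)) - A = (2*A)*(1/(2*A)) - A = 1 - A)
5983/27058 + I(186) = 5983/27058 + (1 - 1*186) = 5983*(1/27058) + (1 - 186) = 5983/27058 - 185 = -4999747/27058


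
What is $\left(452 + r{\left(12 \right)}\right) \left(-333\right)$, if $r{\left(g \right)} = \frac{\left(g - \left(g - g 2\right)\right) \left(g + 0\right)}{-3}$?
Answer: $-118548$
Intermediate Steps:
$r{\left(g \right)} = - \frac{2 g^{2}}{3}$ ($r{\left(g \right)} = \left(g + \left(2 g - g\right)\right) g \left(- \frac{1}{3}\right) = \left(g + g\right) g \left(- \frac{1}{3}\right) = 2 g g \left(- \frac{1}{3}\right) = 2 g^{2} \left(- \frac{1}{3}\right) = - \frac{2 g^{2}}{3}$)
$\left(452 + r{\left(12 \right)}\right) \left(-333\right) = \left(452 - \frac{2 \cdot 12^{2}}{3}\right) \left(-333\right) = \left(452 - 96\right) \left(-333\right) = 356 \left(-333\right) = -118548$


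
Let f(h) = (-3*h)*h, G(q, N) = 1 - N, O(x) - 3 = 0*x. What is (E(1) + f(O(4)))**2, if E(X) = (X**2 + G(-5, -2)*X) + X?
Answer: 484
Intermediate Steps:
O(x) = 3 (O(x) = 3 + 0*x = 3 + 0 = 3)
f(h) = -3*h**2
E(X) = X**2 + 4*X (E(X) = (X**2 + (1 - 1*(-2))*X) + X = (X**2 + (1 + 2)*X) + X = (X**2 + 3*X) + X = X**2 + 4*X)
(E(1) + f(O(4)))**2 = (1*(4 + 1) - 3*3**2)**2 = (1*5 - 3*9)**2 = (5 - 27)**2 = (-22)**2 = 484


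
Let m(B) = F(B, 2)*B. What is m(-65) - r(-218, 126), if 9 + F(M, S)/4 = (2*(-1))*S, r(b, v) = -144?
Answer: 3524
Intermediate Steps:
F(M, S) = -36 - 8*S (F(M, S) = -36 + 4*((2*(-1))*S) = -36 + 4*(-2*S) = -36 - 8*S)
m(B) = -52*B (m(B) = (-36 - 8*2)*B = (-36 - 16)*B = -52*B)
m(-65) - r(-218, 126) = -52*(-65) - 1*(-144) = 3380 + 144 = 3524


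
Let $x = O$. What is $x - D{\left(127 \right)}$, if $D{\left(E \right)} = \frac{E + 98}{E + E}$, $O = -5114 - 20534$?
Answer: $- \frac{6514817}{254} \approx -25649.0$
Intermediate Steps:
$O = -25648$ ($O = -5114 - 20534 = -25648$)
$D{\left(E \right)} = \frac{98 + E}{2 E}$
$x = -25648$
$x - D{\left(127 \right)} = -25648 - \frac{98 + 127}{2 \cdot 127} = -25648 - \frac{1}{2} \cdot \frac{1}{127} \cdot 225 = -25648 - \frac{225}{254} = - \frac{6514817}{254}$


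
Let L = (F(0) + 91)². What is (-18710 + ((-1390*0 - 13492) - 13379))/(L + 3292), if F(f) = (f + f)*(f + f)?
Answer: -45581/11573 ≈ -3.9386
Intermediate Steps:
F(f) = 4*f² (F(f) = (2*f)*(2*f) = 4*f²)
L = 8281 (L = (4*0² + 91)² = (4*0 + 91)² = (0 + 91)² = 91² = 8281)
(-18710 + ((-1390*0 - 13492) - 13379))/(L + 3292) = (-18710 + ((-1390*0 - 13492) - 13379))/(8281 + 3292) = (-18710 + ((0 - 13492) - 13379))/11573 = (-18710 + (-13492 - 13379))*(1/11573) = (-18710 - 26871)*(1/11573) = -45581*1/11573 = -45581/11573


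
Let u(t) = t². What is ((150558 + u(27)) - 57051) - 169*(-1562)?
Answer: 358214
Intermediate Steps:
((150558 + u(27)) - 57051) - 169*(-1562) = ((150558 + 27²) - 57051) - 169*(-1562) = ((150558 + 729) - 57051) + 263978 = (151287 - 57051) + 263978 = 94236 + 263978 = 358214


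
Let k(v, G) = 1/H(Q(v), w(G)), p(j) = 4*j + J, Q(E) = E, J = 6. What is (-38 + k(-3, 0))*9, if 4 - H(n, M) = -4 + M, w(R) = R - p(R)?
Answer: -4779/14 ≈ -341.36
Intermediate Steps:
p(j) = 6 + 4*j (p(j) = 4*j + 6 = 6 + 4*j)
w(R) = -6 - 3*R (w(R) = R - (6 + 4*R) = R + (-6 - 4*R) = -6 - 3*R)
H(n, M) = 8 - M (H(n, M) = 4 - (-4 + M) = 4 + (4 - M) = 8 - M)
k(v, G) = 1/(14 + 3*G) (k(v, G) = 1/(8 - (-6 - 3*G)) = 1/(8 + (6 + 3*G)) = 1/(14 + 3*G))
(-38 + k(-3, 0))*9 = (-38 + 1/(14 + 3*0))*9 = (-38 + 1/(14 + 0))*9 = (-38 + 1/14)*9 = -531/14*9 = -4779/14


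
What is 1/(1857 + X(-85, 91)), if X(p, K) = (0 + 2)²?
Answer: 1/1861 ≈ 0.00053735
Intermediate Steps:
X(p, K) = 4 (X(p, K) = 2² = 4)
1/(1857 + X(-85, 91)) = 1/(1857 + 4) = 1/1861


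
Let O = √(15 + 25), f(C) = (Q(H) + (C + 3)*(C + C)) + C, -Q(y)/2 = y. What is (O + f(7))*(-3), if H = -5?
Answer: -471 - 6*√10 ≈ -489.97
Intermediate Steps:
Q(y) = -2*y
f(C) = 10 + C + 2*C*(3 + C) (f(C) = (-2*(-5) + (C + 3)*(C + C)) + C = (10 + (3 + C)*(2*C)) + C = (10 + 2*C*(3 + C)) + C = 10 + C + 2*C*(3 + C))
O = 2*√10 (O = √40 = 2*√10 ≈ 6.3246)
(O + f(7))*(-3) = (2*√10 + (10 + 2*7² + 7*7))*(-3) = (2*√10 + (10 + 2*49 + 49))*(-3) = (2*√10 + (10 + 98 + 49))*(-3) = (2*√10 + 157)*(-3) = (157 + 2*√10)*(-3) = -471 - 6*√10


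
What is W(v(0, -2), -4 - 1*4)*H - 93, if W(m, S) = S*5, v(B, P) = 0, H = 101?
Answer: -4133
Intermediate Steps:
W(m, S) = 5*S
W(v(0, -2), -4 - 1*4)*H - 93 = (5*(-4 - 1*4))*101 - 93 = (5*(-4 - 4))*101 - 93 = (5*(-8))*101 - 93 = -40*101 - 93 = -4040 - 93 = -4133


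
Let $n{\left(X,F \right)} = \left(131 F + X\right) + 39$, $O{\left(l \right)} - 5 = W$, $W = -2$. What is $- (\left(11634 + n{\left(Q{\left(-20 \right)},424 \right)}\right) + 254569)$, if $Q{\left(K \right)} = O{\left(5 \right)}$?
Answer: $-321789$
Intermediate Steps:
$O{\left(l \right)} = 3$ ($O{\left(l \right)} = 5 - 2 = 3$)
$Q{\left(K \right)} = 3$
$n{\left(X,F \right)} = 39 + X + 131 F$ ($n{\left(X,F \right)} = \left(X + 131 F\right) + 39 = 39 + X + 131 F$)
$- (\left(11634 + n{\left(Q{\left(-20 \right)},424 \right)}\right) + 254569) = - (\left(11634 + \left(39 + 3 + 131 \cdot 424\right)\right) + 254569) = - (\left(11634 + \left(39 + 3 + 55544\right)\right) + 254569) = - (\left(11634 + 55586\right) + 254569) = - (67220 + 254569) = \left(-1\right) 321789 = -321789$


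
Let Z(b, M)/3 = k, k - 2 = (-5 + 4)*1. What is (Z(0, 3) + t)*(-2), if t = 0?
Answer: -6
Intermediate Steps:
k = 1 (k = 2 + (-5 + 4)*1 = 2 - 1*1 = 2 - 1 = 1)
Z(b, M) = 3 (Z(b, M) = 3*1 = 3)
(Z(0, 3) + t)*(-2) = (3 + 0)*(-2) = 3*(-2) = -6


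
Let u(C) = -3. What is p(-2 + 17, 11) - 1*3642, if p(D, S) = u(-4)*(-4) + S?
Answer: -3619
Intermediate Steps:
p(D, S) = 12 + S (p(D, S) = -3*(-4) + S = 12 + S)
p(-2 + 17, 11) - 1*3642 = (12 + 11) - 1*3642 = 23 - 3642 = -3619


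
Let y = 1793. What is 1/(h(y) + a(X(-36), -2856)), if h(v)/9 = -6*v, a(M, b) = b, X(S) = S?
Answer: -1/99678 ≈ -1.0032e-5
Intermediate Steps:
h(v) = -54*v (h(v) = 9*(-6*v) = -54*v)
1/(h(y) + a(X(-36), -2856)) = 1/(-54*1793 - 2856) = 1/(-96822 - 2856) = 1/(-99678) = -1/99678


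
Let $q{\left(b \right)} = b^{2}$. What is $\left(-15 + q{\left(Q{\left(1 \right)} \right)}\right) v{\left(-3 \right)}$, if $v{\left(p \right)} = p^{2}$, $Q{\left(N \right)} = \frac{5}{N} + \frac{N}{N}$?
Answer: $189$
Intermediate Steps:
$Q{\left(N \right)} = 1 + \frac{5}{N}$ ($Q{\left(N \right)} = \frac{5}{N} + 1 = 1 + \frac{5}{N}$)
$\left(-15 + q{\left(Q{\left(1 \right)} \right)}\right) v{\left(-3 \right)} = \left(-15 + \left(\frac{5 + 1}{1}\right)^{2}\right) \left(-3\right)^{2} = \left(-15 + \left(1 \cdot 6\right)^{2}\right) 9 = \left(-15 + 6^{2}\right) 9 = \left(-15 + 36\right) 9 = 21 \cdot 9 = 189$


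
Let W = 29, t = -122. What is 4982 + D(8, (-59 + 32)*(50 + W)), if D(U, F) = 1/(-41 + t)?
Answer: 812065/163 ≈ 4982.0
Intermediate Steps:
D(U, F) = -1/163 (D(U, F) = 1/(-41 - 122) = 1/(-163) = -1/163)
4982 + D(8, (-59 + 32)*(50 + W)) = 4982 - 1/163 = 812065/163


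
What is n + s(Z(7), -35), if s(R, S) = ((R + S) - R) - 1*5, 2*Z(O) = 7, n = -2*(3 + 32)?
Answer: -110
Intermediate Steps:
n = -70 (n = -2*35 = -70)
Z(O) = 7/2 (Z(O) = (1/2)*7 = 7/2)
s(R, S) = -5 + S (s(R, S) = S - 5 = -5 + S)
n + s(Z(7), -35) = -70 + (-5 - 35) = -70 - 40 = -110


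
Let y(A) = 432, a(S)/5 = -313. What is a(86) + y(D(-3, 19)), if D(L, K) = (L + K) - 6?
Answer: -1133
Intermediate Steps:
a(S) = -1565 (a(S) = 5*(-313) = -1565)
D(L, K) = -6 + K + L (D(L, K) = (K + L) - 6 = -6 + K + L)
a(86) + y(D(-3, 19)) = -1565 + 432 = -1133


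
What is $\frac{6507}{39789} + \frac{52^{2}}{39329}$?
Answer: $\frac{40389251}{173873509} \approx 0.23229$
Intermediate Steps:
$\frac{6507}{39789} + \frac{52^{2}}{39329} = 6507 \cdot \frac{1}{39789} + 2704 \cdot \frac{1}{39329} = \frac{723}{4421} + \frac{2704}{39329} = \frac{40389251}{173873509}$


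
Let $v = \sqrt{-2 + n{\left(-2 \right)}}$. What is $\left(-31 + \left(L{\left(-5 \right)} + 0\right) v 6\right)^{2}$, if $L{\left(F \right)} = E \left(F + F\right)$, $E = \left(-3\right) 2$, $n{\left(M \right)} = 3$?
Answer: $108241$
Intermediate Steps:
$E = -6$
$v = 1$ ($v = \sqrt{-2 + 3} = \sqrt{1} = 1$)
$L{\left(F \right)} = - 12 F$ ($L{\left(F \right)} = - 6 \left(F + F\right) = - 6 \cdot 2 F = - 12 F$)
$\left(-31 + \left(L{\left(-5 \right)} + 0\right) v 6\right)^{2} = \left(-31 + \left(\left(-12\right) \left(-5\right) + 0\right) 1 \cdot 6\right)^{2} = \left(-31 + \left(60 + 0\right) 1 \cdot 6\right)^{2} = \left(-31 + 60 \cdot 1 \cdot 6\right)^{2} = \left(-31 + 60 \cdot 6\right)^{2} = \left(-31 + 360\right)^{2} = 329^{2} = 108241$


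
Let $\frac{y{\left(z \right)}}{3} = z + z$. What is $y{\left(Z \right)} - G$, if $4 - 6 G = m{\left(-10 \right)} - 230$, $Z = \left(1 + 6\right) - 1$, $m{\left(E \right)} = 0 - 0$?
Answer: $-3$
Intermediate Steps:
$m{\left(E \right)} = 0$ ($m{\left(E \right)} = 0 + 0 = 0$)
$Z = 6$ ($Z = 7 - 1 = 6$)
$y{\left(z \right)} = 6 z$ ($y{\left(z \right)} = 3 \left(z + z\right) = 3 \cdot 2 z = 6 z$)
$G = 39$ ($G = \frac{2}{3} - \frac{0 - 230}{6} = \frac{2}{3} - - \frac{115}{3} = \frac{2}{3} + \frac{115}{3} = 39$)
$y{\left(Z \right)} - G = 6 \cdot 6 - 39 = 36 - 39 = -3$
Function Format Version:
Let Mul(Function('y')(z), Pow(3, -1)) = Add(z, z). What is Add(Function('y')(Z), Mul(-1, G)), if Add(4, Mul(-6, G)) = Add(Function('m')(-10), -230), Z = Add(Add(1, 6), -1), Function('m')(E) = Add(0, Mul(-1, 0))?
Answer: -3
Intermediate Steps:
Function('m')(E) = 0 (Function('m')(E) = Add(0, 0) = 0)
Z = 6 (Z = Add(7, -1) = 6)
Function('y')(z) = Mul(6, z) (Function('y')(z) = Mul(3, Add(z, z)) = Mul(3, Mul(2, z)) = Mul(6, z))
G = 39 (G = Add(Rational(2, 3), Mul(Rational(-1, 6), Add(0, -230))) = Add(Rational(2, 3), Mul(Rational(-1, 6), -230)) = Add(Rational(2, 3), Rational(115, 3)) = 39)
Add(Function('y')(Z), Mul(-1, G)) = Add(Mul(6, 6), Mul(-1, 39)) = Add(36, -39) = -3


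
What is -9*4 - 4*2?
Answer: -44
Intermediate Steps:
-9*4 - 4*2 = -36 - 8 = -44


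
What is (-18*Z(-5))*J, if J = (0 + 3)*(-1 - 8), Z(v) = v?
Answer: -2430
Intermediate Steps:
J = -27 (J = 3*(-9) = -27)
(-18*Z(-5))*J = -18*(-5)*(-27) = 90*(-27) = -2430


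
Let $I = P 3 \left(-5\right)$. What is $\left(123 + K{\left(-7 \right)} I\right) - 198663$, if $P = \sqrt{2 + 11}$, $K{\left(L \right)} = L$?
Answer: $-198540 + 105 \sqrt{13} \approx -1.9816 \cdot 10^{5}$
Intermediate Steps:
$P = \sqrt{13} \approx 3.6056$
$I = - 15 \sqrt{13}$ ($I = \sqrt{13} \cdot 3 \left(-5\right) = \sqrt{13} \left(-15\right) = - 15 \sqrt{13} \approx -54.083$)
$\left(123 + K{\left(-7 \right)} I\right) - 198663 = \left(123 - 7 \left(- 15 \sqrt{13}\right)\right) - 198663 = \left(123 + 105 \sqrt{13}\right) - 198663 = -198540 + 105 \sqrt{13}$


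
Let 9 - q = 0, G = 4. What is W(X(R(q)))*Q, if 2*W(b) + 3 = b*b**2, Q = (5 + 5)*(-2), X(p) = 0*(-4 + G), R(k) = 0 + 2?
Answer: 30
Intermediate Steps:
q = 9 (q = 9 - 1*0 = 9 + 0 = 9)
R(k) = 2
X(p) = 0 (X(p) = 0*(-4 + 4) = 0*0 = 0)
Q = -20 (Q = 10*(-2) = -20)
W(b) = -3/2 + b**3/2 (W(b) = -3/2 + (b*b**2)/2 = -3/2 + b**3/2)
W(X(R(q)))*Q = (-3/2 + (1/2)*0**3)*(-20) = (-3/2 + (1/2)*0)*(-20) = (-3/2 + 0)*(-20) = -3/2*(-20) = 30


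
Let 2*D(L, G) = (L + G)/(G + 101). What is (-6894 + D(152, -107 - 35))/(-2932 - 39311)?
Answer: 282659/1731963 ≈ 0.16320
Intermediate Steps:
D(L, G) = (G + L)/(2*(101 + G)) (D(L, G) = ((L + G)/(G + 101))/2 = ((G + L)/(101 + G))/2 = (G + L)/(2*(101 + G)))
(-6894 + D(152, -107 - 35))/(-2932 - 39311) = (-6894 + ((-107 - 35) + 152)/(2*(101 + (-107 - 35))))/(-2932 - 39311) = (-6894 + (-142 + 152)/(2*(101 - 142)))/(-42243) = (-6894 + (½)*10/(-41))*(-1/42243) = (-6894 + (½)*(-1/41)*10)*(-1/42243) = (-6894 - 5/41)*(-1/42243) = -282659/41*(-1/42243) = 282659/1731963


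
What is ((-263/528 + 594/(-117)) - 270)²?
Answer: 3577950053209/47114496 ≈ 75942.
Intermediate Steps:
((-263/528 + 594/(-117)) - 270)² = ((-263*1/528 + 594*(-1/117)) - 270)² = ((-263/528 - 66/13) - 270)² = (-38267/6864 - 270)² = (-1891547/6864)² = 3577950053209/47114496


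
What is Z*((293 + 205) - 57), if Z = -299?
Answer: -131859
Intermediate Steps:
Z*((293 + 205) - 57) = -299*((293 + 205) - 57) = -299*(498 - 57) = -299*441 = -131859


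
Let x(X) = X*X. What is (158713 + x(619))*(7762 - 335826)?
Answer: -177769351936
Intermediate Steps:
x(X) = X²
(158713 + x(619))*(7762 - 335826) = (158713 + 619²)*(7762 - 335826) = (158713 + 383161)*(-328064) = 541874*(-328064) = -177769351936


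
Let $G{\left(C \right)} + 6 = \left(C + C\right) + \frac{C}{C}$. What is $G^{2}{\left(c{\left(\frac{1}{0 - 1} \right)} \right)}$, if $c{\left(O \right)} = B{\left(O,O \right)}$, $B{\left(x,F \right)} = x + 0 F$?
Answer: $49$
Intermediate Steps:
$B{\left(x,F \right)} = x$ ($B{\left(x,F \right)} = x + 0 = x$)
$c{\left(O \right)} = O$
$G{\left(C \right)} = -5 + 2 C$ ($G{\left(C \right)} = -6 + \left(\left(C + C\right) + \frac{C}{C}\right) = -6 + \left(2 C + 1\right) = -6 + \left(1 + 2 C\right) = -5 + 2 C$)
$G^{2}{\left(c{\left(\frac{1}{0 - 1} \right)} \right)} = \left(-5 + \frac{2}{0 - 1}\right)^{2} = \left(-5 + \frac{2}{-1}\right)^{2} = \left(-5 + 2 \left(-1\right)\right)^{2} = \left(-5 - 2\right)^{2} = \left(-7\right)^{2} = 49$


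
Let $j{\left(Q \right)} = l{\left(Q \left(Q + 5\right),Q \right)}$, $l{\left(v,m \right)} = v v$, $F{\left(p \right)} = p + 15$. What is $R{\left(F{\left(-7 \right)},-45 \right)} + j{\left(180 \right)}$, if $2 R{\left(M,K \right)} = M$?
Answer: $1108890004$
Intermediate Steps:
$F{\left(p \right)} = 15 + p$
$R{\left(M,K \right)} = \frac{M}{2}$
$l{\left(v,m \right)} = v^{2}$
$j{\left(Q \right)} = Q^{2} \left(5 + Q\right)^{2}$ ($j{\left(Q \right)} = \left(Q \left(Q + 5\right)\right)^{2} = \left(Q \left(5 + Q\right)\right)^{2} = Q^{2} \left(5 + Q\right)^{2}$)
$R{\left(F{\left(-7 \right)},-45 \right)} + j{\left(180 \right)} = \frac{15 - 7}{2} + 180^{2} \left(5 + 180\right)^{2} = \frac{1}{2} \cdot 8 + 32400 \cdot 185^{2} = 4 + 32400 \cdot 34225 = 4 + 1108890000 = 1108890004$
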